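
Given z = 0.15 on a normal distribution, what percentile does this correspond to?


CDF(z) = 0.5 * (1 + erf(z/sqrt(2)))
erf(0.1061) = 0.1192
CDF = 0.5596
Percentile rank = 0.5596 * 100 = 55.96

55.96


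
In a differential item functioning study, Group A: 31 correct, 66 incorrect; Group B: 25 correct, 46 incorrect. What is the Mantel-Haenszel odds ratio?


Odds_A = 31/66 = 0.4697
Odds_B = 25/46 = 0.5435
OR = Odds_A / Odds_B = 0.4697 / 0.5435
Exactly, OR = (31 * 46) / (66 * 25) = 1426 / 1650
OR = 0.8642

0.8642


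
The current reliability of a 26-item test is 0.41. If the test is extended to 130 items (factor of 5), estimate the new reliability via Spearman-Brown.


r_new = (n * rxx) / (1 + (n-1) * rxx)
r_new = (5 * 0.41) / (1 + 4 * 0.41)
r_new = 2.05 / 2.64
r_new = 0.7765

0.7765


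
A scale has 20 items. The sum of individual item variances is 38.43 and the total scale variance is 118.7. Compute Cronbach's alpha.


alpha = (k/(k-1)) * (1 - sum(si^2)/s_total^2)
= (20/19) * (1 - 38.43/118.7)
alpha = 0.7118

0.7118


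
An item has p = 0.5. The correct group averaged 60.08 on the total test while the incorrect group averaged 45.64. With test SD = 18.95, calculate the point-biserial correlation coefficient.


q = 1 - p = 0.5
rpb = ((M1 - M0) / SD) * sqrt(p * q)
rpb = ((60.08 - 45.64) / 18.95) * sqrt(0.5 * 0.5)
rpb = 0.381

0.381


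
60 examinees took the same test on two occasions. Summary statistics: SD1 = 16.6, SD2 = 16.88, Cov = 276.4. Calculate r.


r = cov(X,Y) / (SD_X * SD_Y)
r = 276.4 / (16.6 * 16.88)
r = 276.4 / 280.208
r = 0.9864

0.9864


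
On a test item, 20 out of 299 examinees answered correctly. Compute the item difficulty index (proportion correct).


Item difficulty p = number correct / total examinees
p = 20 / 299
p = 0.0669

0.0669


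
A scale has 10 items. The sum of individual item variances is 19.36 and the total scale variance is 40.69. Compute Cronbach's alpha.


alpha = (k/(k-1)) * (1 - sum(si^2)/s_total^2)
= (10/9) * (1 - 19.36/40.69)
alpha = 0.5825

0.5825


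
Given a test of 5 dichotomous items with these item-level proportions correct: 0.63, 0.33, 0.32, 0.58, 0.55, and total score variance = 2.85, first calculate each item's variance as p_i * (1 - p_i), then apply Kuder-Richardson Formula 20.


For each item, compute p_i * q_i:
  Item 1: 0.63 * 0.37 = 0.2331
  Item 2: 0.33 * 0.67 = 0.2211
  Item 3: 0.32 * 0.68 = 0.2176
  Item 4: 0.58 * 0.42 = 0.2436
  Item 5: 0.55 * 0.45 = 0.2475
Sum(p_i * q_i) = 0.2331 + 0.2211 + 0.2176 + 0.2436 + 0.2475 = 1.1629
KR-20 = (k/(k-1)) * (1 - Sum(p_i*q_i) / Var_total)
= (5/4) * (1 - 1.1629/2.85)
= 1.25 * 0.592
KR-20 = 0.74

0.74


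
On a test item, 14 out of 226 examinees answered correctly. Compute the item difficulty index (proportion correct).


Item difficulty p = number correct / total examinees
p = 14 / 226
p = 0.0619

0.0619


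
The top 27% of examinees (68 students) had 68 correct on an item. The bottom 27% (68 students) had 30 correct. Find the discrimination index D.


p_upper = 68/68 = 1.0
p_lower = 30/68 = 0.4412
D = 1.0 - 0.4412 = 0.5588

0.5588


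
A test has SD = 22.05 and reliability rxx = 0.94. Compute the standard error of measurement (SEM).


SEM = SD * sqrt(1 - rxx)
SEM = 22.05 * sqrt(1 - 0.94)
SEM = 22.05 * sqrt(0.06) = 22.05 * 0.244949
SEM = 5.4011

5.4011


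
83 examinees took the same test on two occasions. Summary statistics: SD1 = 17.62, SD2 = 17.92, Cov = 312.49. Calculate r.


r = cov(X,Y) / (SD_X * SD_Y)
r = 312.49 / (17.62 * 17.92)
r = 312.49 / 315.7504
r = 0.9897

0.9897


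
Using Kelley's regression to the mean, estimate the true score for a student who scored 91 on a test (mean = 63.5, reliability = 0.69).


T_est = rxx * X + (1 - rxx) * mean
T_est = 0.69 * 91 + 0.31 * 63.5
T_est = 62.79 + 19.685
T_est = 82.475

82.475


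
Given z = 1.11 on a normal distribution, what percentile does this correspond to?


CDF(z) = 0.5 * (1 + erf(z/sqrt(2)))
erf(0.7849) = 0.733
CDF = 0.8665
Percentile rank = 0.8665 * 100 = 86.65

86.65


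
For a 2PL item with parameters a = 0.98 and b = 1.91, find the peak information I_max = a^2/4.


For 2PL, max info at theta = b = 1.91
I_max = a^2 / 4 = 0.98^2 / 4
= 0.9604 / 4
I_max = 0.2401

0.2401


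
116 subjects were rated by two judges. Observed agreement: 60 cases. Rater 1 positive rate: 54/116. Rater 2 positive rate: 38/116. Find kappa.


P_o = 60/116 = 0.517241
P_e = (54*38 + 62*78) / 13456 = 0.511891
kappa = (P_o - P_e) / (1 - P_e)
kappa = (0.517241 - 0.511891) / (1 - 0.511891)
kappa = 0.011

0.011


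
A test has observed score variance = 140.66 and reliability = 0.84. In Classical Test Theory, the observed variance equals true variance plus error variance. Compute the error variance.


var_true = rxx * var_obs = 0.84 * 140.66 = 118.1544
var_error = var_obs - var_true
var_error = 140.66 - 118.1544
var_error = 22.5056

22.5056


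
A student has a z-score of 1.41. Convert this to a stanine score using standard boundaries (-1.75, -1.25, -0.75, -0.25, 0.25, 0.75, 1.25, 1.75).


Stanine boundaries: [-1.75, -1.25, -0.75, -0.25, 0.25, 0.75, 1.25, 1.75]
z = 1.41
Check each boundary:
  z >= -1.75 -> could be stanine 2
  z >= -1.25 -> could be stanine 3
  z >= -0.75 -> could be stanine 4
  z >= -0.25 -> could be stanine 5
  z >= 0.25 -> could be stanine 6
  z >= 0.75 -> could be stanine 7
  z >= 1.25 -> could be stanine 8
  z < 1.75
Highest qualifying boundary gives stanine = 8

8


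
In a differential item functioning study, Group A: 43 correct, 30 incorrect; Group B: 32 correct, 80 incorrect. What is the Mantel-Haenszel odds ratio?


Odds_A = 43/30 = 1.4333
Odds_B = 32/80 = 0.4
OR = Odds_A / Odds_B = 1.4333 / 0.4
Exactly, OR = (43 * 80) / (30 * 32) = 3440 / 960
OR = 3.5833

3.5833


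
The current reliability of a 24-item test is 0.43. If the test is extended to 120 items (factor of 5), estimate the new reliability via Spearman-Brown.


r_new = (n * rxx) / (1 + (n-1) * rxx)
r_new = (5 * 0.43) / (1 + 4 * 0.43)
r_new = 2.15 / 2.72
r_new = 0.7904

0.7904


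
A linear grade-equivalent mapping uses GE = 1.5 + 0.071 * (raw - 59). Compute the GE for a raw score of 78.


raw - median = 78 - 59 = 19
slope * diff = 0.071 * 19 = 1.349
GE = 1.5 + 1.349
GE = 2.849

2.849


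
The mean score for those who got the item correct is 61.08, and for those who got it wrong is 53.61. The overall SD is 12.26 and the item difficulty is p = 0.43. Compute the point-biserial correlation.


q = 1 - p = 0.57
rpb = ((M1 - M0) / SD) * sqrt(p * q)
rpb = ((61.08 - 53.61) / 12.26) * sqrt(0.43 * 0.57)
rpb = 0.3016

0.3016


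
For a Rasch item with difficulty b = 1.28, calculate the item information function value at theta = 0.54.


P = 1/(1+exp(-(0.54-1.28))) = 0.323
I = P*(1-P) = 0.323 * 0.677
I = 0.2187

0.2187


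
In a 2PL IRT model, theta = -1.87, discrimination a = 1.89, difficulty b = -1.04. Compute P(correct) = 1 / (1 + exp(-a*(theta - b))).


a*(theta - b) = 1.89 * (-1.87 - -1.04) = -1.5687
exp(--1.5687) = 4.8004
P = 1 / (1 + 4.8004)
P = 0.1724

0.1724


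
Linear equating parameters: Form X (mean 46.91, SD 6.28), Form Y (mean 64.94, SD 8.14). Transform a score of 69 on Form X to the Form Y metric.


slope = SD_Y / SD_X = 8.14 / 6.28 ~ 1.2962
intercept = mean_Y - slope * mean_X = 64.94 - (8.14 / 6.28) * 46.91 ~ 4.1363
Y = slope * X + intercept. To avoid rounding drift from the rounded slope/intercept, evaluate the equivalent form Y = mean_Y + SD_Y * (X - mean_X) / SD_X at full precision:
Y = 64.94 + 8.14 * (69 - 46.91) / 6.28
Y = 64.94 + 8.14 * 22.09 / 6.28
Y = 64.94 + 179.8126 / 6.28
Y = 64.94 + 28.6326
Y = 93.5726

93.5726


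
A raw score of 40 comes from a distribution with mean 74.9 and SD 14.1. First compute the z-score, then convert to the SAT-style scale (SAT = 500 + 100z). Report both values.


z = (X - mean) / SD = (40 - 74.9) / 14.1
z = -34.9 / 14.1
z = -2.4752
SAT-scale = SAT = 500 + 100z
Carry z at full precision (z = -34.9 / 14.1) into the conversion:
SAT-scale = 500 + 100 * (-34.9 / 14.1) = 500 + -3490 / 14.1
SAT-scale = 500 + -247.5177
SAT-scale = 252.4823

252.4823


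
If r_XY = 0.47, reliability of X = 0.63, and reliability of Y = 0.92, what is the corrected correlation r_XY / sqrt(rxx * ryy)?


r_corrected = rxy / sqrt(rxx * ryy)
= 0.47 / sqrt(0.63 * 0.92)
= 0.47 / sqrt(0.5796)
= 0.47 / 0.761315
r_corrected = 0.6174

0.6174


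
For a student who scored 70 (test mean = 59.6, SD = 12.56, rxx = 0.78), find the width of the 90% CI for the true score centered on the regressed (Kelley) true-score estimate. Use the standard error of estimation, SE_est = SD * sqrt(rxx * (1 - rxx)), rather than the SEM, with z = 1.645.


True score estimate = 0.78*70 + 0.22*59.6 = 67.712
SE_est = SD * sqrt(rxx * (1 - rxx)) = 12.56 * sqrt(0.78 * 0.22) = 12.56 * sqrt(0.1716) = 5.202934
CI = T_est +/- z * SE_est, so width = 2 * z * SE_est = 2 * 1.645 * 5.202934
Width = 17.1177

17.1177


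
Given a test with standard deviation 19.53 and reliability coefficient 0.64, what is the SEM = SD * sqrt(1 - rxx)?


SEM = SD * sqrt(1 - rxx)
SEM = 19.53 * sqrt(1 - 0.64)
SEM = 19.53 * sqrt(0.36) = 19.53 * 0.6
SEM = 11.718

11.718


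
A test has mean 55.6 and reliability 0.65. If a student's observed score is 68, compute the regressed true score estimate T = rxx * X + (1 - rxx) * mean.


T_est = rxx * X + (1 - rxx) * mean
T_est = 0.65 * 68 + 0.35 * 55.6
T_est = 44.2 + 19.46
T_est = 63.66

63.66


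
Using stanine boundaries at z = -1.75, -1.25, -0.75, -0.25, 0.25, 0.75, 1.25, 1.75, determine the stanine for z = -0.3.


Stanine boundaries: [-1.75, -1.25, -0.75, -0.25, 0.25, 0.75, 1.25, 1.75]
z = -0.3
Check each boundary:
  z >= -1.75 -> could be stanine 2
  z >= -1.25 -> could be stanine 3
  z >= -0.75 -> could be stanine 4
  z < -0.25
  z < 0.25
  z < 0.75
  z < 1.25
  z < 1.75
Highest qualifying boundary gives stanine = 4

4


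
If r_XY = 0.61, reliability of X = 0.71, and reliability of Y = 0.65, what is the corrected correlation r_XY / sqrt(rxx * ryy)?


r_corrected = rxy / sqrt(rxx * ryy)
= 0.61 / sqrt(0.71 * 0.65)
= 0.61 / sqrt(0.4615)
= 0.61 / 0.679338
r_corrected = 0.8979

0.8979


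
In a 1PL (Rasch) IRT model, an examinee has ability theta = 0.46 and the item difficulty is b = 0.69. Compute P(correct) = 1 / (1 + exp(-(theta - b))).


theta - b = 0.46 - 0.69 = -0.23
exp(-(theta - b)) = exp(0.23) = 1.2586
P = 1 / (1 + 1.2586)
P = 0.4428

0.4428


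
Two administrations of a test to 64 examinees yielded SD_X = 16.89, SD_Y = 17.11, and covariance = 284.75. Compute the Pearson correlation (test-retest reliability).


r = cov(X,Y) / (SD_X * SD_Y)
r = 284.75 / (16.89 * 17.11)
r = 284.75 / 288.9879
r = 0.9853

0.9853


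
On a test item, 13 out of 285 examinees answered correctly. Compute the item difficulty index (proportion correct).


Item difficulty p = number correct / total examinees
p = 13 / 285
p = 0.0456

0.0456


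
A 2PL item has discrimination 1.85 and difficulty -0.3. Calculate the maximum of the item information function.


For 2PL, max info at theta = b = -0.3
I_max = a^2 / 4 = 1.85^2 / 4
= 3.4225 / 4
I_max = 0.8556

0.8556


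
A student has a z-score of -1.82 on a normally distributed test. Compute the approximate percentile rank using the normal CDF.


CDF(z) = 0.5 * (1 + erf(z/sqrt(2)))
erf(-1.2869) = -0.9312
CDF = 0.0344
Percentile rank = 0.0344 * 100 = 3.44

3.44


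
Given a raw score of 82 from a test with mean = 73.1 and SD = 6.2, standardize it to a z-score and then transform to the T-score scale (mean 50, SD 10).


z = (X - mean) / SD = (82 - 73.1) / 6.2
z = 8.9 / 6.2
z = 1.4355
T-score = T = 50 + 10z
Carry z at full precision (z = 8.9 / 6.2) into the conversion:
T-score = 50 + 10 * (8.9 / 6.2) = 50 + 89 / 6.2
T-score = 50 + 14.3548
T-score = 64.3548

64.3548


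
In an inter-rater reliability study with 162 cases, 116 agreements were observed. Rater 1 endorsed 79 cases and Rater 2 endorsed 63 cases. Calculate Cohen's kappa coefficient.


P_o = 116/162 = 0.716049
P_e = (79*63 + 83*99) / 26244 = 0.502743
kappa = (P_o - P_e) / (1 - P_e)
kappa = (0.716049 - 0.502743) / (1 - 0.502743)
kappa = 0.429

0.429


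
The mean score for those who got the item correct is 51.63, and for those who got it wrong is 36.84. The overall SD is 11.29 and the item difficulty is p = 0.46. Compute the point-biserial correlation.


q = 1 - p = 0.54
rpb = ((M1 - M0) / SD) * sqrt(p * q)
rpb = ((51.63 - 36.84) / 11.29) * sqrt(0.46 * 0.54)
rpb = 0.6529

0.6529


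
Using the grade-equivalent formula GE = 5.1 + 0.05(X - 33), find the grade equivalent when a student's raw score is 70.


raw - median = 70 - 33 = 37
slope * diff = 0.05 * 37 = 1.85
GE = 5.1 + 1.85
GE = 6.95

6.95


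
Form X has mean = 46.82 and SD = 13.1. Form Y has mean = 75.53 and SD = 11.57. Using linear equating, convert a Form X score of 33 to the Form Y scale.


slope = SD_Y / SD_X = 11.57 / 13.1 ~ 0.8832
intercept = mean_Y - slope * mean_X = 75.53 - (11.57 / 13.1) * 46.82 ~ 34.1783
Y = slope * X + intercept. To avoid rounding drift from the rounded slope/intercept, evaluate the equivalent form Y = mean_Y + SD_Y * (X - mean_X) / SD_X at full precision:
Y = 75.53 + 11.57 * (33 - 46.82) / 13.1
Y = 75.53 - 11.57 * 13.82 / 13.1
Y = 75.53 - 159.8974 / 13.1
Y = 75.53 - 12.2059
Y = 63.3241

63.3241


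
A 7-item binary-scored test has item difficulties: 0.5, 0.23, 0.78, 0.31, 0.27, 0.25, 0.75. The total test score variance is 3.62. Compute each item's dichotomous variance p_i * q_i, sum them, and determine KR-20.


For each item, compute p_i * q_i:
  Item 1: 0.5 * 0.5 = 0.25
  Item 2: 0.23 * 0.77 = 0.1771
  Item 3: 0.78 * 0.22 = 0.1716
  Item 4: 0.31 * 0.69 = 0.2139
  Item 5: 0.27 * 0.73 = 0.1971
  Item 6: 0.25 * 0.75 = 0.1875
  Item 7: 0.75 * 0.25 = 0.1875
Sum(p_i * q_i) = 0.25 + 0.1771 + 0.1716 + 0.2139 + 0.1971 + 0.1875 + 0.1875 = 1.3847
KR-20 = (k/(k-1)) * (1 - Sum(p_i*q_i) / Var_total)
= (7/6) * (1 - 1.3847/3.62)
= 1.1667 * 0.6175
KR-20 = 0.7204

0.7204


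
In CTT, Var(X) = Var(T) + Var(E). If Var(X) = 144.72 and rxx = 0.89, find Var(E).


var_true = rxx * var_obs = 0.89 * 144.72 = 128.8008
var_error = var_obs - var_true
var_error = 144.72 - 128.8008
var_error = 15.9192

15.9192


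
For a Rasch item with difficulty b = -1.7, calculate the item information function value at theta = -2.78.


P = 1/(1+exp(-(-2.78--1.7))) = 0.2535
I = P*(1-P) = 0.2535 * 0.7465
I = 0.1892

0.1892


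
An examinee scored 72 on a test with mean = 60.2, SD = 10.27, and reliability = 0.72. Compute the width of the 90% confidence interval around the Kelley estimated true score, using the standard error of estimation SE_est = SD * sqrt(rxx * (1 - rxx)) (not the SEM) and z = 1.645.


True score estimate = 0.72*72 + 0.28*60.2 = 68.696
SE_est = SD * sqrt(rxx * (1 - rxx)) = 10.27 * sqrt(0.72 * 0.28) = 10.27 * sqrt(0.2016) = 4.611219
CI = T_est +/- z * SE_est, so width = 2 * z * SE_est = 2 * 1.645 * 4.611219
Width = 15.1709

15.1709


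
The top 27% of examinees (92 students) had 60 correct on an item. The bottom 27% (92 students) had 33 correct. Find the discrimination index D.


p_upper = 60/92 = 0.6522
p_lower = 33/92 = 0.3587
D = 0.6522 - 0.3587 = 0.2935

0.2935


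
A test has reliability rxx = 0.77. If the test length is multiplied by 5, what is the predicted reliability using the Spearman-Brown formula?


r_new = (n * rxx) / (1 + (n-1) * rxx)
r_new = (5 * 0.77) / (1 + 4 * 0.77)
r_new = 3.85 / 4.08
r_new = 0.9436

0.9436


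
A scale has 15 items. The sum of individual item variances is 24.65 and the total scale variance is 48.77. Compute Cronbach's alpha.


alpha = (k/(k-1)) * (1 - sum(si^2)/s_total^2)
= (15/14) * (1 - 24.65/48.77)
alpha = 0.5299

0.5299


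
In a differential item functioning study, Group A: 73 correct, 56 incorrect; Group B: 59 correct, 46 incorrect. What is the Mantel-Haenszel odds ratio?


Odds_A = 73/56 = 1.3036
Odds_B = 59/46 = 1.2826
OR = Odds_A / Odds_B = 1.3036 / 1.2826
Exactly, OR = (73 * 46) / (56 * 59) = 3358 / 3304
OR = 1.0163

1.0163


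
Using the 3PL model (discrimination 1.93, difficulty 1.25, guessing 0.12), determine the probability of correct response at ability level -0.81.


logit = 1.93*(-0.81 - 1.25) = -3.9758
P* = 1/(1 + exp(--3.9758)) = 0.0184
P = 0.12 + (1 - 0.12) * 0.0184
P = 0.1362

0.1362


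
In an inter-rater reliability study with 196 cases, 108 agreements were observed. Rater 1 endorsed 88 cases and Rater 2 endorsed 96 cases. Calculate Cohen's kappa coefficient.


P_o = 108/196 = 0.55102
P_e = (88*96 + 108*100) / 38416 = 0.501041
kappa = (P_o - P_e) / (1 - P_e)
kappa = (0.55102 - 0.501041) / (1 - 0.501041)
kappa = 0.1002

0.1002


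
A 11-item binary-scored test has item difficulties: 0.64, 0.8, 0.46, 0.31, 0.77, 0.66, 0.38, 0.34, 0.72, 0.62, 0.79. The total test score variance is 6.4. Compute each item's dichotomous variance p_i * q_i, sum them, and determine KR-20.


For each item, compute p_i * q_i:
  Item 1: 0.64 * 0.36 = 0.2304
  Item 2: 0.8 * 0.2 = 0.16
  Item 3: 0.46 * 0.54 = 0.2484
  Item 4: 0.31 * 0.69 = 0.2139
  Item 5: 0.77 * 0.23 = 0.1771
  Item 6: 0.66 * 0.34 = 0.2244
  Item 7: 0.38 * 0.62 = 0.2356
  Item 8: 0.34 * 0.66 = 0.2244
  Item 9: 0.72 * 0.28 = 0.2016
  Item 10: 0.62 * 0.38 = 0.2356
  Item 11: 0.79 * 0.21 = 0.1659
Sum(p_i * q_i) = 0.2304 + 0.16 + 0.2484 + 0.2139 + 0.1771 + 0.2244 + 0.2356 + 0.2244 + 0.2016 + 0.2356 + 0.1659 = 2.3173
KR-20 = (k/(k-1)) * (1 - Sum(p_i*q_i) / Var_total)
= (11/10) * (1 - 2.3173/6.4)
= 1.1 * 0.6379
KR-20 = 0.7017

0.7017


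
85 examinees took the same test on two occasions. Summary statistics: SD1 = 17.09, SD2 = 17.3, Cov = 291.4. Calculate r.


r = cov(X,Y) / (SD_X * SD_Y)
r = 291.4 / (17.09 * 17.3)
r = 291.4 / 295.657
r = 0.9856

0.9856


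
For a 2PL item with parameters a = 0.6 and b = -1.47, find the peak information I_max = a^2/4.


For 2PL, max info at theta = b = -1.47
I_max = a^2 / 4 = 0.6^2 / 4
= 0.36 / 4
I_max = 0.09

0.09


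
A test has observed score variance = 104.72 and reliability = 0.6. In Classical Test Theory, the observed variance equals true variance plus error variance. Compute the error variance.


var_true = rxx * var_obs = 0.6 * 104.72 = 62.832
var_error = var_obs - var_true
var_error = 104.72 - 62.832
var_error = 41.888

41.888


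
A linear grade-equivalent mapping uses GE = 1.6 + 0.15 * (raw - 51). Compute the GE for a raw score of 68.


raw - median = 68 - 51 = 17
slope * diff = 0.15 * 17 = 2.55
GE = 1.6 + 2.55
GE = 4.15

4.15


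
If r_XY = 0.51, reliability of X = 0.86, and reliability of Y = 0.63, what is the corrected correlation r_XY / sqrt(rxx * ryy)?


r_corrected = rxy / sqrt(rxx * ryy)
= 0.51 / sqrt(0.86 * 0.63)
= 0.51 / sqrt(0.5418)
= 0.51 / 0.736071
r_corrected = 0.6929

0.6929


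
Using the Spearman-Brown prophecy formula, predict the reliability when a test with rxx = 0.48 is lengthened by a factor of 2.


r_new = (n * rxx) / (1 + (n-1) * rxx)
r_new = (2 * 0.48) / (1 + 1 * 0.48)
r_new = 0.96 / 1.48
r_new = 0.6486

0.6486


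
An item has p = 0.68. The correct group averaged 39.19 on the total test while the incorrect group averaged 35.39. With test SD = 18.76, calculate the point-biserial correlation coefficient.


q = 1 - p = 0.32
rpb = ((M1 - M0) / SD) * sqrt(p * q)
rpb = ((39.19 - 35.39) / 18.76) * sqrt(0.68 * 0.32)
rpb = 0.0945

0.0945


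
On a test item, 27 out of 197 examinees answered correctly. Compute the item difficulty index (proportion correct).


Item difficulty p = number correct / total examinees
p = 27 / 197
p = 0.1371

0.1371


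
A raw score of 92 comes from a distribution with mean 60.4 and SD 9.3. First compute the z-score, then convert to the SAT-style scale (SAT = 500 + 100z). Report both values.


z = (X - mean) / SD = (92 - 60.4) / 9.3
z = 31.6 / 9.3
z = 3.3978
SAT-scale = SAT = 500 + 100z
Carry z at full precision (z = 31.6 / 9.3) into the conversion:
SAT-scale = 500 + 100 * (31.6 / 9.3) = 500 + 3160 / 9.3
SAT-scale = 500 + 339.7849
SAT-scale = 839.7849

839.7849


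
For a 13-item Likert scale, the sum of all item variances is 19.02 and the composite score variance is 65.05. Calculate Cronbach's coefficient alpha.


alpha = (k/(k-1)) * (1 - sum(si^2)/s_total^2)
= (13/12) * (1 - 19.02/65.05)
alpha = 0.7666

0.7666


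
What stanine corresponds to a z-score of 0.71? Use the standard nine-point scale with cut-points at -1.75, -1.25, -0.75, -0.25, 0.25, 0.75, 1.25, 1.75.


Stanine boundaries: [-1.75, -1.25, -0.75, -0.25, 0.25, 0.75, 1.25, 1.75]
z = 0.71
Check each boundary:
  z >= -1.75 -> could be stanine 2
  z >= -1.25 -> could be stanine 3
  z >= -0.75 -> could be stanine 4
  z >= -0.25 -> could be stanine 5
  z >= 0.25 -> could be stanine 6
  z < 0.75
  z < 1.25
  z < 1.75
Highest qualifying boundary gives stanine = 6

6


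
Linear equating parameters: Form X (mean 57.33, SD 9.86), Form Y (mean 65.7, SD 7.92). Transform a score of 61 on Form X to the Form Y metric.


slope = SD_Y / SD_X = 7.92 / 9.86 ~ 0.8032
intercept = mean_Y - slope * mean_X = 65.7 - (7.92 / 9.86) * 57.33 ~ 19.6499
Y = slope * X + intercept. To avoid rounding drift from the rounded slope/intercept, evaluate the equivalent form Y = mean_Y + SD_Y * (X - mean_X) / SD_X at full precision:
Y = 65.7 + 7.92 * (61 - 57.33) / 9.86
Y = 65.7 + 7.92 * 3.67 / 9.86
Y = 65.7 + 29.0664 / 9.86
Y = 65.7 + 2.9479
Y = 68.6479

68.6479


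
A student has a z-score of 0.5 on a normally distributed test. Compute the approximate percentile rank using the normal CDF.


CDF(z) = 0.5 * (1 + erf(z/sqrt(2)))
erf(0.3536) = 0.3829
CDF = 0.6915
Percentile rank = 0.6915 * 100 = 69.15

69.15


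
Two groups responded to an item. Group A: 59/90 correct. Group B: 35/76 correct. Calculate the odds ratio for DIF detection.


Odds_A = 59/31 = 1.9032
Odds_B = 35/41 = 0.8537
OR = Odds_A / Odds_B = 1.9032 / 0.8537
Exactly, OR = (59 * 41) / (31 * 35) = 2419 / 1085
OR = 2.2295

2.2295


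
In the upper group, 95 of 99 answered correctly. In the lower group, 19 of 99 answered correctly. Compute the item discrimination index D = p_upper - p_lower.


p_upper = 95/99 = 0.9596
p_lower = 19/99 = 0.1919
D = 0.9596 - 0.1919 = 0.7677

0.7677


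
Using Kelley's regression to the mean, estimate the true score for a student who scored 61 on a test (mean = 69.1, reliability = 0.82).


T_est = rxx * X + (1 - rxx) * mean
T_est = 0.82 * 61 + 0.18 * 69.1
T_est = 50.02 + 12.438
T_est = 62.458

62.458


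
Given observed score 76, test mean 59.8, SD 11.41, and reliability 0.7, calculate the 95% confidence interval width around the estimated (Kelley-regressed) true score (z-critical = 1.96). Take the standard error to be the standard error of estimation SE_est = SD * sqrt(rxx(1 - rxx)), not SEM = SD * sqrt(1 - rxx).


True score estimate = 0.7*76 + 0.3*59.8 = 71.14
SE_est = SD * sqrt(rxx * (1 - rxx)) = 11.41 * sqrt(0.7 * 0.3) = 11.41 * sqrt(0.21) = 5.228719
CI = T_est +/- z * SE_est, so width = 2 * z * SE_est = 2 * 1.96 * 5.228719
Width = 20.4966

20.4966


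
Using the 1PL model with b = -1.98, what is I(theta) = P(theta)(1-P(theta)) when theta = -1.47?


P = 1/(1+exp(-(-1.47--1.98))) = 0.6248
I = P*(1-P) = 0.6248 * 0.3752
I = 0.2344

0.2344


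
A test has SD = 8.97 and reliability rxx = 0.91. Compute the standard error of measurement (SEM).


SEM = SD * sqrt(1 - rxx)
SEM = 8.97 * sqrt(1 - 0.91)
SEM = 8.97 * sqrt(0.09) = 8.97 * 0.3
SEM = 2.691

2.691


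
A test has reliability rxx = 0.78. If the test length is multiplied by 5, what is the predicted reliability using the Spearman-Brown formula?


r_new = (n * rxx) / (1 + (n-1) * rxx)
r_new = (5 * 0.78) / (1 + 4 * 0.78)
r_new = 3.9 / 4.12
r_new = 0.9466

0.9466


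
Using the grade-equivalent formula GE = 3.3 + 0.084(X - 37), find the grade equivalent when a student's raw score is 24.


raw - median = 24 - 37 = -13
slope * diff = 0.084 * -13 = -1.092
GE = 3.3 + -1.092
GE = 2.208

2.208


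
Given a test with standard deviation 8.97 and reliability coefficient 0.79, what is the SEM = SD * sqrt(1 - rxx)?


SEM = SD * sqrt(1 - rxx)
SEM = 8.97 * sqrt(1 - 0.79)
SEM = 8.97 * sqrt(0.21) = 8.97 * 0.458258
SEM = 4.1106

4.1106


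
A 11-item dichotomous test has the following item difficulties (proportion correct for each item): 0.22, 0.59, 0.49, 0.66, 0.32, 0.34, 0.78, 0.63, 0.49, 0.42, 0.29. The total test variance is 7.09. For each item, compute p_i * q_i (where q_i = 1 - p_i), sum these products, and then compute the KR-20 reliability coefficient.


For each item, compute p_i * q_i:
  Item 1: 0.22 * 0.78 = 0.1716
  Item 2: 0.59 * 0.41 = 0.2419
  Item 3: 0.49 * 0.51 = 0.2499
  Item 4: 0.66 * 0.34 = 0.2244
  Item 5: 0.32 * 0.68 = 0.2176
  Item 6: 0.34 * 0.66 = 0.2244
  Item 7: 0.78 * 0.22 = 0.1716
  Item 8: 0.63 * 0.37 = 0.2331
  Item 9: 0.49 * 0.51 = 0.2499
  Item 10: 0.42 * 0.58 = 0.2436
  Item 11: 0.29 * 0.71 = 0.2059
Sum(p_i * q_i) = 0.1716 + 0.2419 + 0.2499 + 0.2244 + 0.2176 + 0.2244 + 0.1716 + 0.2331 + 0.2499 + 0.2436 + 0.2059 = 2.4339
KR-20 = (k/(k-1)) * (1 - Sum(p_i*q_i) / Var_total)
= (11/10) * (1 - 2.4339/7.09)
= 1.1 * 0.6567
KR-20 = 0.7224

0.7224


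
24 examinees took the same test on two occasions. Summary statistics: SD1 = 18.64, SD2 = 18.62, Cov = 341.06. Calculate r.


r = cov(X,Y) / (SD_X * SD_Y)
r = 341.06 / (18.64 * 18.62)
r = 341.06 / 347.0768
r = 0.9827

0.9827


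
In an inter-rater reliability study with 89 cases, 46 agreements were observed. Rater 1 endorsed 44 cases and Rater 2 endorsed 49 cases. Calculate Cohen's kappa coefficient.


P_o = 46/89 = 0.516854
P_e = (44*49 + 45*40) / 7921 = 0.499432
kappa = (P_o - P_e) / (1 - P_e)
kappa = (0.516854 - 0.499432) / (1 - 0.499432)
kappa = 0.0348

0.0348


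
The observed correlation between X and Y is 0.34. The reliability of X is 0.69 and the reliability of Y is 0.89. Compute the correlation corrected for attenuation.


r_corrected = rxy / sqrt(rxx * ryy)
= 0.34 / sqrt(0.69 * 0.89)
= 0.34 / sqrt(0.6141)
= 0.34 / 0.783645
r_corrected = 0.4339

0.4339


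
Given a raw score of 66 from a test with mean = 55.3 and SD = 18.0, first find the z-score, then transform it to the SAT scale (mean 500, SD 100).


z = (X - mean) / SD = (66 - 55.3) / 18.0
z = 10.7 / 18.0
z = 0.5944
SAT-scale = SAT = 500 + 100z
Carry z at full precision (z = 10.7 / 18.0) into the conversion:
SAT-scale = 500 + 100 * (10.7 / 18.0) = 500 + 1070 / 18.0
SAT-scale = 500 + 59.4444
SAT-scale = 559.4444

559.4444


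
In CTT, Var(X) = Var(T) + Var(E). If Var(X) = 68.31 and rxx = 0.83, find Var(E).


var_true = rxx * var_obs = 0.83 * 68.31 = 56.6973
var_error = var_obs - var_true
var_error = 68.31 - 56.6973
var_error = 11.6127

11.6127


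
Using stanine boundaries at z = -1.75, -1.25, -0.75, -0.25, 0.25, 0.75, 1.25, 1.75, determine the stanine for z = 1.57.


Stanine boundaries: [-1.75, -1.25, -0.75, -0.25, 0.25, 0.75, 1.25, 1.75]
z = 1.57
Check each boundary:
  z >= -1.75 -> could be stanine 2
  z >= -1.25 -> could be stanine 3
  z >= -0.75 -> could be stanine 4
  z >= -0.25 -> could be stanine 5
  z >= 0.25 -> could be stanine 6
  z >= 0.75 -> could be stanine 7
  z >= 1.25 -> could be stanine 8
  z < 1.75
Highest qualifying boundary gives stanine = 8

8


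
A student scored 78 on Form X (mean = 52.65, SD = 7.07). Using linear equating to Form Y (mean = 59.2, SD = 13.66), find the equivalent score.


slope = SD_Y / SD_X = 13.66 / 7.07 ~ 1.9321
intercept = mean_Y - slope * mean_X = 59.2 - (13.66 / 7.07) * 52.65 ~ -42.5255
Y = slope * X + intercept. To avoid rounding drift from the rounded slope/intercept, evaluate the equivalent form Y = mean_Y + SD_Y * (X - mean_X) / SD_X at full precision:
Y = 59.2 + 13.66 * (78 - 52.65) / 7.07
Y = 59.2 + 13.66 * 25.35 / 7.07
Y = 59.2 + 346.281 / 7.07
Y = 59.2 + 48.9789
Y = 108.1789

108.1789


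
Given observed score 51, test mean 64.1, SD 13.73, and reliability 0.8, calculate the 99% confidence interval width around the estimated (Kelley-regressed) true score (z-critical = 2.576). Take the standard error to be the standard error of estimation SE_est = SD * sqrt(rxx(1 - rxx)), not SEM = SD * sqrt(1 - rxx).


True score estimate = 0.8*51 + 0.2*64.1 = 53.62
SE_est = SD * sqrt(rxx * (1 - rxx)) = 13.73 * sqrt(0.8 * 0.2) = 13.73 * sqrt(0.16) = 5.492
CI = T_est +/- z * SE_est, so width = 2 * z * SE_est = 2 * 2.576 * 5.492
Width = 28.2948

28.2948


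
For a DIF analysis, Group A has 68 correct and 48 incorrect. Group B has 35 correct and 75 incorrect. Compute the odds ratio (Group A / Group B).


Odds_A = 68/48 = 1.4167
Odds_B = 35/75 = 0.4667
OR = Odds_A / Odds_B = 1.4167 / 0.4667
Exactly, OR = (68 * 75) / (48 * 35) = 5100 / 1680
OR = 3.0357

3.0357


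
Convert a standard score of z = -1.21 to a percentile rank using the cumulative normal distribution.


CDF(z) = 0.5 * (1 + erf(z/sqrt(2)))
erf(-0.8556) = -0.7737
CDF = 0.1131
Percentile rank = 0.1131 * 100 = 11.31

11.31


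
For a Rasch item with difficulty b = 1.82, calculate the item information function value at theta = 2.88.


P = 1/(1+exp(-(2.88-1.82))) = 0.7427
I = P*(1-P) = 0.7427 * 0.2573
I = 0.1911

0.1911


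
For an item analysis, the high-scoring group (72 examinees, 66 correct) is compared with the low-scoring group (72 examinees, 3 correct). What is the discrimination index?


p_upper = 66/72 = 0.9167
p_lower = 3/72 = 0.0417
D = 0.9167 - 0.0417 = 0.875

0.875


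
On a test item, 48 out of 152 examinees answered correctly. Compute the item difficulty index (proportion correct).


Item difficulty p = number correct / total examinees
p = 48 / 152
p = 0.3158

0.3158


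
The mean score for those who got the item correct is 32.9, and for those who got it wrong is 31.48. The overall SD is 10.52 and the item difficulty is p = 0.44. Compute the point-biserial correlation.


q = 1 - p = 0.56
rpb = ((M1 - M0) / SD) * sqrt(p * q)
rpb = ((32.9 - 31.48) / 10.52) * sqrt(0.44 * 0.56)
rpb = 0.067

0.067


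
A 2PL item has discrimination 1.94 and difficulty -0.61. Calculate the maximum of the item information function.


For 2PL, max info at theta = b = -0.61
I_max = a^2 / 4 = 1.94^2 / 4
= 3.7636 / 4
I_max = 0.9409

0.9409


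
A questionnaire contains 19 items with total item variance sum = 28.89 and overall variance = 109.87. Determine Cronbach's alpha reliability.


alpha = (k/(k-1)) * (1 - sum(si^2)/s_total^2)
= (19/18) * (1 - 28.89/109.87)
alpha = 0.778

0.778


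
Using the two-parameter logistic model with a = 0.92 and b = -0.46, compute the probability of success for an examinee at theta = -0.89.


a*(theta - b) = 0.92 * (-0.89 - -0.46) = -0.3956
exp(--0.3956) = 1.4853
P = 1 / (1 + 1.4853)
P = 0.4024

0.4024


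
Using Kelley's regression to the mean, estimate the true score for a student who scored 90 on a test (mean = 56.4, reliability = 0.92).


T_est = rxx * X + (1 - rxx) * mean
T_est = 0.92 * 90 + 0.08 * 56.4
T_est = 82.8 + 4.512
T_est = 87.312

87.312


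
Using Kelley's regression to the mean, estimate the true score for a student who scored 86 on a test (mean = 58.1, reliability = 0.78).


T_est = rxx * X + (1 - rxx) * mean
T_est = 0.78 * 86 + 0.22 * 58.1
T_est = 67.08 + 12.782
T_est = 79.862

79.862


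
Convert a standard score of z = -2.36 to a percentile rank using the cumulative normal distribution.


CDF(z) = 0.5 * (1 + erf(z/sqrt(2)))
erf(-1.6688) = -0.9817
CDF = 0.0091
Percentile rank = 0.0091 * 100 = 0.91

0.91


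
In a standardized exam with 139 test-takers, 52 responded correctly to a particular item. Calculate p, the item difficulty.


Item difficulty p = number correct / total examinees
p = 52 / 139
p = 0.3741

0.3741


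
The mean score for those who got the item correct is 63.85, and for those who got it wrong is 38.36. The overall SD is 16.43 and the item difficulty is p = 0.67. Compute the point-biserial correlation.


q = 1 - p = 0.33
rpb = ((M1 - M0) / SD) * sqrt(p * q)
rpb = ((63.85 - 38.36) / 16.43) * sqrt(0.67 * 0.33)
rpb = 0.7295

0.7295


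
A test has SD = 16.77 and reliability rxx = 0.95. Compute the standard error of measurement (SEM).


SEM = SD * sqrt(1 - rxx)
SEM = 16.77 * sqrt(1 - 0.95)
SEM = 16.77 * sqrt(0.05) = 16.77 * 0.223607
SEM = 3.7499

3.7499


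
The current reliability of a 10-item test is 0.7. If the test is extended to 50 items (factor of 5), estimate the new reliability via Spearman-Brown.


r_new = (n * rxx) / (1 + (n-1) * rxx)
r_new = (5 * 0.7) / (1 + 4 * 0.7)
r_new = 3.5 / 3.8
r_new = 0.9211

0.9211


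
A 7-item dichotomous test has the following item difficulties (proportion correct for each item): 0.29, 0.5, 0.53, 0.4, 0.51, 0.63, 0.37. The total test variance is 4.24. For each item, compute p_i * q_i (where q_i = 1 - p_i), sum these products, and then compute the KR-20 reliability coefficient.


For each item, compute p_i * q_i:
  Item 1: 0.29 * 0.71 = 0.2059
  Item 2: 0.5 * 0.5 = 0.25
  Item 3: 0.53 * 0.47 = 0.2491
  Item 4: 0.4 * 0.6 = 0.24
  Item 5: 0.51 * 0.49 = 0.2499
  Item 6: 0.63 * 0.37 = 0.2331
  Item 7: 0.37 * 0.63 = 0.2331
Sum(p_i * q_i) = 0.2059 + 0.25 + 0.2491 + 0.24 + 0.2499 + 0.2331 + 0.2331 = 1.6611
KR-20 = (k/(k-1)) * (1 - Sum(p_i*q_i) / Var_total)
= (7/6) * (1 - 1.6611/4.24)
= 1.1667 * 0.6082
KR-20 = 0.7096

0.7096


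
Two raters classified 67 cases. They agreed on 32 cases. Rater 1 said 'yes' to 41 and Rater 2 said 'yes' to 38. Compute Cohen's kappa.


P_o = 32/67 = 0.477612
P_e = (41*38 + 26*29) / 4489 = 0.515037
kappa = (P_o - P_e) / (1 - P_e)
kappa = (0.477612 - 0.515037) / (1 - 0.515037)
kappa = -0.0772

-0.0772


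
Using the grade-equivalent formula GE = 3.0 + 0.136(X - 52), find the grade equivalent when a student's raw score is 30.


raw - median = 30 - 52 = -22
slope * diff = 0.136 * -22 = -2.992
GE = 3.0 + -2.992
GE = 0.008

0.008


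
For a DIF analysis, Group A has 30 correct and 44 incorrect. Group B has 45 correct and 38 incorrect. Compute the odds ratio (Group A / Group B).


Odds_A = 30/44 = 0.6818
Odds_B = 45/38 = 1.1842
OR = Odds_A / Odds_B = 0.6818 / 1.1842
Exactly, OR = (30 * 38) / (44 * 45) = 1140 / 1980
OR = 0.5758

0.5758


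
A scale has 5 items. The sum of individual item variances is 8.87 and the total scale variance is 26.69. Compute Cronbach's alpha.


alpha = (k/(k-1)) * (1 - sum(si^2)/s_total^2)
= (5/4) * (1 - 8.87/26.69)
alpha = 0.8346

0.8346


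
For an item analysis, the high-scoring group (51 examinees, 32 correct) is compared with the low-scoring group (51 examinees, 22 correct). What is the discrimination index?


p_upper = 32/51 = 0.6275
p_lower = 22/51 = 0.4314
D = 0.6275 - 0.4314 = 0.1961

0.1961


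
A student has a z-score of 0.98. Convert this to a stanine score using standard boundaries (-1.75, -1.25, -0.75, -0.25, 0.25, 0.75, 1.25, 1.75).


Stanine boundaries: [-1.75, -1.25, -0.75, -0.25, 0.25, 0.75, 1.25, 1.75]
z = 0.98
Check each boundary:
  z >= -1.75 -> could be stanine 2
  z >= -1.25 -> could be stanine 3
  z >= -0.75 -> could be stanine 4
  z >= -0.25 -> could be stanine 5
  z >= 0.25 -> could be stanine 6
  z >= 0.75 -> could be stanine 7
  z < 1.25
  z < 1.75
Highest qualifying boundary gives stanine = 7

7


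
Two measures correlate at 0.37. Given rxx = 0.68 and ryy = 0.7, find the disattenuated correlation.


r_corrected = rxy / sqrt(rxx * ryy)
= 0.37 / sqrt(0.68 * 0.7)
= 0.37 / sqrt(0.476)
= 0.37 / 0.689928
r_corrected = 0.5363

0.5363


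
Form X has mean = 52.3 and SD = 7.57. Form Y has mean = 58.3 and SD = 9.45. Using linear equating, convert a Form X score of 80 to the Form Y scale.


slope = SD_Y / SD_X = 9.45 / 7.57 ~ 1.2483
intercept = mean_Y - slope * mean_X = 58.3 - (9.45 / 7.57) * 52.3 ~ -6.9886
Y = slope * X + intercept. To avoid rounding drift from the rounded slope/intercept, evaluate the equivalent form Y = mean_Y + SD_Y * (X - mean_X) / SD_X at full precision:
Y = 58.3 + 9.45 * (80 - 52.3) / 7.57
Y = 58.3 + 9.45 * 27.7 / 7.57
Y = 58.3 + 261.765 / 7.57
Y = 58.3 + 34.5793
Y = 92.8793

92.8793


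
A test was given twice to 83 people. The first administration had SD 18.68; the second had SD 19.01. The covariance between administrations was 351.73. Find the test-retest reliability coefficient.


r = cov(X,Y) / (SD_X * SD_Y)
r = 351.73 / (18.68 * 19.01)
r = 351.73 / 355.1068
r = 0.9905

0.9905


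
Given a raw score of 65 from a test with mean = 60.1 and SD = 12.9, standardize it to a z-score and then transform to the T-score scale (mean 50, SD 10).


z = (X - mean) / SD = (65 - 60.1) / 12.9
z = 4.9 / 12.9
z = 0.3798
T-score = T = 50 + 10z
Carry z at full precision (z = 4.9 / 12.9) into the conversion:
T-score = 50 + 10 * (4.9 / 12.9) = 50 + 49 / 12.9
T-score = 50 + 3.7984
T-score = 53.7984

53.7984


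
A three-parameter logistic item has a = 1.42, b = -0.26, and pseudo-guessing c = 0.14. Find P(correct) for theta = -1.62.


logit = 1.42*(-1.62 - -0.26) = -1.9312
P* = 1/(1 + exp(--1.9312)) = 0.1266
P = 0.14 + (1 - 0.14) * 0.1266
P = 0.2489

0.2489


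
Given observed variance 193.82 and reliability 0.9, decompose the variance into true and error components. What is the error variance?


var_true = rxx * var_obs = 0.9 * 193.82 = 174.438
var_error = var_obs - var_true
var_error = 193.82 - 174.438
var_error = 19.382

19.382


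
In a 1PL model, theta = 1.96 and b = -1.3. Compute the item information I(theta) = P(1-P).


P = 1/(1+exp(-(1.96--1.3))) = 0.963
I = P*(1-P) = 0.963 * 0.037
I = 0.0356

0.0356


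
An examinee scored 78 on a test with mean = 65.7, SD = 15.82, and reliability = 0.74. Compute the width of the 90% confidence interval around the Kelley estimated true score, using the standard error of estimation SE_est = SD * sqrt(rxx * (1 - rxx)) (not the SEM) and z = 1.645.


True score estimate = 0.74*78 + 0.26*65.7 = 74.802
SE_est = SD * sqrt(rxx * (1 - rxx)) = 15.82 * sqrt(0.74 * 0.26) = 15.82 * sqrt(0.1924) = 6.939194
CI = T_est +/- z * SE_est, so width = 2 * z * SE_est = 2 * 1.645 * 6.939194
Width = 22.8299

22.8299


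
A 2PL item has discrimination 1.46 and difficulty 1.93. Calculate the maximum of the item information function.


For 2PL, max info at theta = b = 1.93
I_max = a^2 / 4 = 1.46^2 / 4
= 2.1316 / 4
I_max = 0.5329

0.5329


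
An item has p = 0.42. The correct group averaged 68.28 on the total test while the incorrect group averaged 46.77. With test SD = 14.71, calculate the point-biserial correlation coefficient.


q = 1 - p = 0.58
rpb = ((M1 - M0) / SD) * sqrt(p * q)
rpb = ((68.28 - 46.77) / 14.71) * sqrt(0.42 * 0.58)
rpb = 0.7217

0.7217


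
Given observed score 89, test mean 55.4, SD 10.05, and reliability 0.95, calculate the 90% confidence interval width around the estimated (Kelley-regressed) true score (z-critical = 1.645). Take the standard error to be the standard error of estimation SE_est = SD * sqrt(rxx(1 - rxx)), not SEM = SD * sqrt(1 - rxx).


True score estimate = 0.95*89 + 0.05*55.4 = 87.32
SE_est = SD * sqrt(rxx * (1 - rxx)) = 10.05 * sqrt(0.95 * 0.05) = 10.05 * sqrt(0.0475) = 2.190347
CI = T_est +/- z * SE_est, so width = 2 * z * SE_est = 2 * 1.645 * 2.190347
Width = 7.2062

7.2062


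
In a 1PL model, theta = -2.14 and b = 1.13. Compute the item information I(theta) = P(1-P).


P = 1/(1+exp(-(-2.14-1.13))) = 0.0366
I = P*(1-P) = 0.0366 * 0.9634
I = 0.0353

0.0353


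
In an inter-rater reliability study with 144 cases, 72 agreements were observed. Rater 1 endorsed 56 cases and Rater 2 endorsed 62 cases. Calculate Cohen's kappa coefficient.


P_o = 72/144 = 0.5
P_e = (56*62 + 88*82) / 20736 = 0.515432
kappa = (P_o - P_e) / (1 - P_e)
kappa = (0.5 - 0.515432) / (1 - 0.515432)
kappa = -0.0318

-0.0318


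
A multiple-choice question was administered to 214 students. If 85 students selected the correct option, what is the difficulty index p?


Item difficulty p = number correct / total examinees
p = 85 / 214
p = 0.3972

0.3972
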